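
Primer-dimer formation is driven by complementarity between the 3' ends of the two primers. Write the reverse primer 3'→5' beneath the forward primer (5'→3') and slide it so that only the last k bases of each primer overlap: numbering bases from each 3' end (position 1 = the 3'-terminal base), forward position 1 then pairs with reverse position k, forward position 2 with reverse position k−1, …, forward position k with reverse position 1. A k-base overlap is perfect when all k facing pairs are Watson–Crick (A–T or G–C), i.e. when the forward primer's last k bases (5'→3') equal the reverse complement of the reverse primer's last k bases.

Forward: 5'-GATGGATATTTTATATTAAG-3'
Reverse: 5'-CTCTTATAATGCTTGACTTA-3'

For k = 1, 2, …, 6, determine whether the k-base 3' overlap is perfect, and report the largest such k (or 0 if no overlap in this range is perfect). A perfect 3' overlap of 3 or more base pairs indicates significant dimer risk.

Last 6 bases (5'→3') — forward …ATTAAG, reverse …GACTTA.
Reverse complement of the reverse primer's last 6 bases: TAAGTC; its first k bases are the reverse complement of the reverse primer's last k bases, so a perfect k-base overlap needs the forward primer's last k bases to equal them.
Comparing (forward last k vs required): k=1: G vs T ✗; k=2: AG vs TA ✗; k=3: AAG vs TAA ✗; k=4: TAAG vs TAAG ✓; k=5: TTAAG vs TAAGT ✗; k=6: ATTAAG vs TAAGTC ✗.
Only k = 4 is perfect, so the longest perfect 3' overlap is 4.

Longest perfect overlap: 4 complementary base pairs; significant dimer risk (threshold 3).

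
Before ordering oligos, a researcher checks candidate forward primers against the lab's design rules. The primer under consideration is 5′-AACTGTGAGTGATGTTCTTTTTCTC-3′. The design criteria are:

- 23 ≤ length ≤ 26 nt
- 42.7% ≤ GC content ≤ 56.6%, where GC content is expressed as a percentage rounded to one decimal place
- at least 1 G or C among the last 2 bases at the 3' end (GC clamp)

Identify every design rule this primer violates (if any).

Base counts: A=4, T=12, G=5, C=4 (length 25).
length: length 25 ✓
GC content: GC 9/25 = 36.0%, outside 42.7–56.6% ✗
GC clamp: 3' end TC has 1 G/C ✓

Fails: GC content.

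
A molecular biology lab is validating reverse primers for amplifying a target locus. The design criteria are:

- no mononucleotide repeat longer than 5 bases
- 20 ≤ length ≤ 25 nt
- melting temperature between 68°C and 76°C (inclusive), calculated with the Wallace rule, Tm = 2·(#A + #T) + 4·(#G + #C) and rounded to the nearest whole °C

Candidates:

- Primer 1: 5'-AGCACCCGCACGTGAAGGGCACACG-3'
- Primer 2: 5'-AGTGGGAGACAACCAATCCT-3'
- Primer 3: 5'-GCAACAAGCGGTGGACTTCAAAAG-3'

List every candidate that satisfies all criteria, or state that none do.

Primer 3 only.

Primer 1 (25 nt, A=7 T=1 G=8 C=9): longest run = 3 ✓; length 25 ✓; Tm = 2·8 + 4·17 = 84°C, outside 68–76°C ✗ — fails.
Primer 2 (20 nt, A=7 T=3 G=5 C=5): longest run = 3 ✓; length 20 ✓; Tm = 2·10 + 4·10 = 60°C, outside 68–76°C ✗ — fails.
Primer 3 (24 nt, A=9 T=3 G=7 C=5): longest run = 4 ✓; length 24 ✓; Tm = 2·12 + 4·12 = 72°C ✓ — passes.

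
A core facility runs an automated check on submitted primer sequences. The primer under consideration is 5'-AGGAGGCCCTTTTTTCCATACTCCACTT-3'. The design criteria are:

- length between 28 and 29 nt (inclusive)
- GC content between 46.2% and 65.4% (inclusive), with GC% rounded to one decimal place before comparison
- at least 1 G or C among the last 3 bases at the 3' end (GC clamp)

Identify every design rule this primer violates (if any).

Base counts: A=5, T=10, G=4, C=9 (length 28).
length: length 28 ✓
GC content: GC 13/28 = 46.4% ✓
GC clamp: 3' end CTT has 1 G/C ✓

Meets all criteria.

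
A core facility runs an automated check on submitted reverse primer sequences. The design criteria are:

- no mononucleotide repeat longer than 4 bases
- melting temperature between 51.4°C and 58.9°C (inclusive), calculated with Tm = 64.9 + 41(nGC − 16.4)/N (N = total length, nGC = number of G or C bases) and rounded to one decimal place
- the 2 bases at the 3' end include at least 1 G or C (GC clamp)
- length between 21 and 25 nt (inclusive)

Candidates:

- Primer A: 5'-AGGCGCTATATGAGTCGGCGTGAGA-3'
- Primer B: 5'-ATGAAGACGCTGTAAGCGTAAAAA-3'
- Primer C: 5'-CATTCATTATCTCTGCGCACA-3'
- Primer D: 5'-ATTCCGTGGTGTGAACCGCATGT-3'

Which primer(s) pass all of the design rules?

Primer A (25 nt, A=6 T=5 G=10 C=4): longest run = 2 ✓; Tm = 64.9 + 41·(14 − 16.4)/25 = 61.0°C, outside 51.4–58.9°C ✗; 3' end GA has 1 G/C ✓; length 25 ✓ — fails.
Primer B (24 nt, A=11 T=4 G=6 C=3): longest run = 5, exceeds 4 ✗; Tm = 64.9 + 41·(9 − 16.4)/24 = 52.3°C ✓; 3' end AA has 0 G/C, need ≥1 ✗; length 24 ✓ — fails.
Primer C (21 nt, A=5 T=7 G=2 C=7): longest run = 2 ✓; Tm = 64.9 + 41·(9 − 16.4)/21 = 50.5°C, outside 51.4–58.9°C ✗; 3' end CA has 1 G/C ✓; length 21 ✓ — fails.
Primer D (23 nt, A=4 T=7 G=7 C=5): longest run = 2 ✓; Tm = 64.9 + 41·(12 − 16.4)/23 = 57.1°C ✓; 3' end GT has 1 G/C ✓; length 23 ✓ — passes.

Primer D only.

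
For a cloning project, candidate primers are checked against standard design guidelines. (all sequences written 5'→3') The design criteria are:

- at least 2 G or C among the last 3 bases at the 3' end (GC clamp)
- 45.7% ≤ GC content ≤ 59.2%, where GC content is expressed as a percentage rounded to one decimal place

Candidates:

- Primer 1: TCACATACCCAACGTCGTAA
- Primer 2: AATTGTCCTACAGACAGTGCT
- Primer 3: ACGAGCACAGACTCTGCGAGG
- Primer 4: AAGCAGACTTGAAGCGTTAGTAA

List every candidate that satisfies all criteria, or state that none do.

None of the candidates satisfy all criteria.

Primer 1 (20 nt, A=7 T=4 G=2 C=7): 3' end TAA has 0 G/C, need ≥2 ✗; GC 9/20 = 45.0%, outside 45.7–59.2% ✗ — fails.
Primer 2 (21 nt, A=6 T=6 G=4 C=5): 3' end GCT has 2 G/C ✓; GC 9/21 = 42.9%, outside 45.7–59.2% ✗ — fails.
Primer 3 (21 nt, A=6 T=2 G=7 C=6): 3' end AGG has 2 G/C ✓; GC 13/21 = 61.9%, outside 45.7–59.2% ✗ — fails.
Primer 4 (23 nt, A=9 T=5 G=6 C=3): 3' end TAA has 0 G/C, need ≥2 ✗; GC 9/23 = 39.1%, outside 45.7–59.2% ✗ — fails.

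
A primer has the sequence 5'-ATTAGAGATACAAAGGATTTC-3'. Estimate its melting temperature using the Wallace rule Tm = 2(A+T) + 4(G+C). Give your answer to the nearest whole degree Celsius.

54°C

Base counts: A=9, T=6, G=4, C=2 (length 21).
Tm = 2·(9+6) + 4·(4+2) = 2·15 + 4·6 = 30 + 24 = 54°C.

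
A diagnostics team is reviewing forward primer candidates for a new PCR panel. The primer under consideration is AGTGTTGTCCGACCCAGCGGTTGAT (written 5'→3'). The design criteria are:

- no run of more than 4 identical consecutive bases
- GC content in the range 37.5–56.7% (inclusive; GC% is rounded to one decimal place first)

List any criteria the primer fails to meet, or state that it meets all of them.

Base counts: A=4, T=7, G=8, C=6 (length 25).
homopolymer run: longest run = 3 ✓
GC content: GC 14/25 = 56.0% ✓

Meets all criteria.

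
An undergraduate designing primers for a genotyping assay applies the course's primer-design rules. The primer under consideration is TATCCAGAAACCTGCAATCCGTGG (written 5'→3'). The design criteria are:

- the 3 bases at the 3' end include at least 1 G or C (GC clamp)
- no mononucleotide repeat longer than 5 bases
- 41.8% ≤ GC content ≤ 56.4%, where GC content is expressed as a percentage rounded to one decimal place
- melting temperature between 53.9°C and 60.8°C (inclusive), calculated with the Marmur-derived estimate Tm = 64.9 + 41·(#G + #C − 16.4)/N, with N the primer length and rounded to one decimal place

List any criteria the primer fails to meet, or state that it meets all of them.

Meets all criteria.

Base counts: A=7, T=5, G=5, C=7 (length 24).
GC clamp: 3' end TGG has 2 G/C ✓
homopolymer run: longest run = 3 ✓
GC content: GC 12/24 = 50.0% ✓
Tm: Tm = 64.9 + 41·(12 − 16.4)/24 = 57.4°C ✓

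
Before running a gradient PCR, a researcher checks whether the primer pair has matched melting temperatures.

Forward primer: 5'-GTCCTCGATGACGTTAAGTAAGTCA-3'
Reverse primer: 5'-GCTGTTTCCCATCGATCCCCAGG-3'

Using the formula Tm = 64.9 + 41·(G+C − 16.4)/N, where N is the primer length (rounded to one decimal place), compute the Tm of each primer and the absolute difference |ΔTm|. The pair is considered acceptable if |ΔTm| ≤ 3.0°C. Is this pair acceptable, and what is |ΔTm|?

|ΔTm| = 4.6°C; the pair is not acceptable.

Forward: G+C = 11, N = 25 → Tm = 64.9 + 41·(11 − 16.4)/25 = 56.0°C.
Reverse: G+C = 14, N = 23 → Tm = 64.9 + 41·(14 − 16.4)/23 = 60.6°C.
|ΔTm| = |56.0 − 60.6| = 4.6°C, > 3.0°C.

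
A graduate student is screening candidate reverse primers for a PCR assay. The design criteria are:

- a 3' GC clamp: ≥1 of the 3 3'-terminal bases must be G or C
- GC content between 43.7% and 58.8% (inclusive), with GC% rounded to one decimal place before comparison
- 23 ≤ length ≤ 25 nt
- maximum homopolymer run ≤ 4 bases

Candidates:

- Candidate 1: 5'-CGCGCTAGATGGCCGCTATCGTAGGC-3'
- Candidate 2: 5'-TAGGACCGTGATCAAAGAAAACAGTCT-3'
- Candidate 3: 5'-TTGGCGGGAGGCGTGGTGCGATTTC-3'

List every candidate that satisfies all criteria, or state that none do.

None of the candidates satisfy all criteria.

Candidate 1 (26 nt, A=4 T=5 G=9 C=8): 3' end GGC has 3 G/C ✓; GC 17/26 = 65.4%, outside 43.7–58.8% ✗; length 26, outside 23–25 ✗; longest run = 2 ✓ — fails.
Candidate 2 (27 nt, A=11 T=5 G=6 C=5): 3' end TCT has 1 G/C ✓; GC 11/27 = 40.7%, outside 43.7–58.8% ✗; length 27, outside 23–25 ✗; longest run = 4 ✓ — fails.
Candidate 3 (25 nt, A=2 T=7 G=12 C=4): 3' end TTC has 1 G/C ✓; GC 16/25 = 64.0%, outside 43.7–58.8% ✗; length 25 ✓; longest run = 3 ✓ — fails.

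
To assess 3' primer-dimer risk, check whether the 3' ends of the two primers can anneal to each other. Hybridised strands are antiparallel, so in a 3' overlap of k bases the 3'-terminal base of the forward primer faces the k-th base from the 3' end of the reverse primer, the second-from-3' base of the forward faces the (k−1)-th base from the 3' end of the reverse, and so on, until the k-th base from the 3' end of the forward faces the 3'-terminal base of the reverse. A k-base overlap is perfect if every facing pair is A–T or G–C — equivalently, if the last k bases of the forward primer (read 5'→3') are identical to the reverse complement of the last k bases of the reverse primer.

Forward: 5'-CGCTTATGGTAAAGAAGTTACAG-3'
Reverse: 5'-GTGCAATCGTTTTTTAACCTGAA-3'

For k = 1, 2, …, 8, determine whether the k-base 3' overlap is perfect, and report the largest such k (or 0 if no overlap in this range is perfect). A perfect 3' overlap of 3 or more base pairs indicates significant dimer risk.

Last 8 bases (5'→3') — forward …AGTTACAG, reverse …AACCTGAA.
Reverse complement of the reverse primer's last 8 bases: TTCAGGTT; its first k bases are the reverse complement of the reverse primer's last k bases, so a perfect k-base overlap needs the forward primer's last k bases to equal them.
Comparing (forward last k vs required): k=1: G vs T ✗; k=2: AG vs TT ✗; k=3: CAG vs TTC ✗; k=4: ACAG vs TTCA ✗; k=5: TACAG vs TTCAG ✗; k=6: TTACAG vs TTCAGG ✗; k=7: GTTACAG vs TTCAGGT ✗; k=8: AGTTACAG vs TTCAGGTT ✗.
No overlap length from 1 to 8 is perfect, so the longest perfect 3' overlap is 0.

Longest perfect overlap: 0 complementary base pairs; below the dimer-risk threshold (threshold 3).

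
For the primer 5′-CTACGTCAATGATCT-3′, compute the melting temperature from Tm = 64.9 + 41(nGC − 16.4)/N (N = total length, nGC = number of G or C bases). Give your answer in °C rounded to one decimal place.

Base counts: A=4, T=5, G=2, C=4; G+C = 6, N = 15.
Tm = 64.9 + 41·(6 − 16.4)/15 = 64.9 + -426.40/15 = 36.5°C.

36.5°C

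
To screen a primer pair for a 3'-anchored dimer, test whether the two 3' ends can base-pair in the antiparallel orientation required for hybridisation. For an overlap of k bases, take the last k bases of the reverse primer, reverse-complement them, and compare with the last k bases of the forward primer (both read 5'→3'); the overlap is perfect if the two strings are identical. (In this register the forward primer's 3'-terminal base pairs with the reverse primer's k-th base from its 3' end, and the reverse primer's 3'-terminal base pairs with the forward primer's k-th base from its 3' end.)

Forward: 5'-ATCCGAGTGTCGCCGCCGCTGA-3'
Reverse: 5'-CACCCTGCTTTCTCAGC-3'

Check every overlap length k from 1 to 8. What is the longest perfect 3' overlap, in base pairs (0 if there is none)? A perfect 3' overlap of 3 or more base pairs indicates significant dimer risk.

Last 8 bases (5'→3') — forward …GCCGCTGA, reverse …TTCTCAGC.
Reverse complement of the reverse primer's last 8 bases: GCTGAGAA; its first k bases are the reverse complement of the reverse primer's last k bases, so a perfect k-base overlap needs the forward primer's last k bases to equal them.
Comparing (forward last k vs required): k=1: A vs G ✗; k=2: GA vs GC ✗; k=3: TGA vs GCT ✗; k=4: CTGA vs GCTG ✗; k=5: GCTGA vs GCTGA ✓; k=6: CGCTGA vs GCTGAG ✗; k=7: CCGCTGA vs GCTGAGA ✗; k=8: GCCGCTGA vs GCTGAGAA ✗.
Only k = 5 is perfect, so the longest perfect 3' overlap is 5.

Longest perfect overlap: 5 complementary base pairs; significant dimer risk (threshold 3).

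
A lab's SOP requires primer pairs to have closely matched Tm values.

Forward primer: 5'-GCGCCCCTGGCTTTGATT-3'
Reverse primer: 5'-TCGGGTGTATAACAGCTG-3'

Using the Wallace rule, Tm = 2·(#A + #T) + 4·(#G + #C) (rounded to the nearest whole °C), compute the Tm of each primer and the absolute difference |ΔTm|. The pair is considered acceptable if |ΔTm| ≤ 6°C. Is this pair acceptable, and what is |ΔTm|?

|ΔTm| = 4°C; the pair is acceptable.

Forward: A=1 T=6 G=5 C=6 → Tm = 2·7 + 4·11 = 58°C.
Reverse: A=4 T=5 G=6 C=3 → Tm = 2·9 + 4·9 = 54°C.
|ΔTm| = |58 − 54| = 4°C, ≤ 6°C.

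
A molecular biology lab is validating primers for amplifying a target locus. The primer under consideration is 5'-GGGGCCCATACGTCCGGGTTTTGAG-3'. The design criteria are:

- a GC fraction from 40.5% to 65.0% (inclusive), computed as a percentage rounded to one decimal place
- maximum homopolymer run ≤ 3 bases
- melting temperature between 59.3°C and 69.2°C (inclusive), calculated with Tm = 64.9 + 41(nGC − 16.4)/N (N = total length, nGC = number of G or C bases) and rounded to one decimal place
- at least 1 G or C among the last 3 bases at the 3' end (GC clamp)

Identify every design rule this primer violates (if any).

Fails: homopolymer run.

Base counts: A=3, T=6, G=10, C=6 (length 25).
GC content: GC 16/25 = 64.0% ✓
homopolymer run: longest run = 4, exceeds 3 ✗
Tm: Tm = 64.9 + 41·(16 − 16.4)/25 = 64.2°C ✓
GC clamp: 3' end GAG has 2 G/C ✓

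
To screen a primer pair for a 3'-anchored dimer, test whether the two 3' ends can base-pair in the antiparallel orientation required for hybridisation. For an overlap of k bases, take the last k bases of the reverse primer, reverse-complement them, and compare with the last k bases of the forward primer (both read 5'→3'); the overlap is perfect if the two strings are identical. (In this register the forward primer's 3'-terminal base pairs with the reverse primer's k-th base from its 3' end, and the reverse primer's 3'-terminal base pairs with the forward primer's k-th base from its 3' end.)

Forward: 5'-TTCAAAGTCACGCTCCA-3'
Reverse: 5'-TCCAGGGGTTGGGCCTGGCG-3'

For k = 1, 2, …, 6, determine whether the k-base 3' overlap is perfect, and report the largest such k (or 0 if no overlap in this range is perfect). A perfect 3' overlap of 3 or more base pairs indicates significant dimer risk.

Longest perfect overlap: 0 complementary base pairs; below the dimer-risk threshold (threshold 3).

Last 6 bases (5'→3') — forward …GCTCCA, reverse …CTGGCG.
Reverse complement of the reverse primer's last 6 bases: CGCCAG; its first k bases are the reverse complement of the reverse primer's last k bases, so a perfect k-base overlap needs the forward primer's last k bases to equal them.
Comparing (forward last k vs required): k=1: A vs C ✗; k=2: CA vs CG ✗; k=3: CCA vs CGC ✗; k=4: TCCA vs CGCC ✗; k=5: CTCCA vs CGCCA ✗; k=6: GCTCCA vs CGCCAG ✗.
No overlap length from 1 to 6 is perfect, so the longest perfect 3' overlap is 0.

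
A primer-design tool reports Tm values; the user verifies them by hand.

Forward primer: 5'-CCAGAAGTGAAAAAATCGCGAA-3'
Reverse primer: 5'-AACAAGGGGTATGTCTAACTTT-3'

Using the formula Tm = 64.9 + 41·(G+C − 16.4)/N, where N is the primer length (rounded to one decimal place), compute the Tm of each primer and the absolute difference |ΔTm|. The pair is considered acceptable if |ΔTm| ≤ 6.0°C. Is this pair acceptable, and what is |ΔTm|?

Forward: G+C = 9, N = 22 → Tm = 64.9 + 41·(9 − 16.4)/22 = 51.1°C.
Reverse: G+C = 8, N = 22 → Tm = 64.9 + 41·(8 − 16.4)/22 = 49.2°C.
|ΔTm| = |51.1 − 49.2| = 1.9°C, ≤ 6.0°C.

|ΔTm| = 1.9°C; the pair is acceptable.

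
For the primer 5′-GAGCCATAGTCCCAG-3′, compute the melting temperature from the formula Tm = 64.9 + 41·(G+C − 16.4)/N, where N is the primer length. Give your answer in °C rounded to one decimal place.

44.7°C

Base counts: A=4, T=2, G=4, C=5; G+C = 9, N = 15.
Tm = 64.9 + 41·(9 − 16.4)/15 = 64.9 + -303.40/15 = 44.7°C.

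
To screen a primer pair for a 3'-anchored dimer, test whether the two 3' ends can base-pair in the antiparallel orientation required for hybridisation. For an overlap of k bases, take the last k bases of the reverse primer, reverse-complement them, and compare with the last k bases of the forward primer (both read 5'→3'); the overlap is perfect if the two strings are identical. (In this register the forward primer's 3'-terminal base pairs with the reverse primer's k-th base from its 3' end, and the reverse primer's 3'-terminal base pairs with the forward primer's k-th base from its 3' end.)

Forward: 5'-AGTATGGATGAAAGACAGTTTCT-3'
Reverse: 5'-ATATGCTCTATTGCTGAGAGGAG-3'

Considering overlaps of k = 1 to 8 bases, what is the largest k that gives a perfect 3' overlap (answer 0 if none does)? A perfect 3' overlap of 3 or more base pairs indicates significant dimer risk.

Last 8 bases (5'→3') — forward …CAGTTTCT, reverse …GAGAGGAG.
Reverse complement of the reverse primer's last 8 bases: CTCCTCTC; its first k bases are the reverse complement of the reverse primer's last k bases, so a perfect k-base overlap needs the forward primer's last k bases to equal them.
Comparing (forward last k vs required): k=1: T vs C ✗; k=2: CT vs CT ✓; k=3: TCT vs CTC ✗; k=4: TTCT vs CTCC ✗; k=5: TTTCT vs CTCCT ✗; k=6: GTTTCT vs CTCCTC ✗; k=7: AGTTTCT vs CTCCTCT ✗; k=8: CAGTTTCT vs CTCCTCTC ✗.
Only k = 2 is perfect, so the longest perfect 3' overlap is 2.

Longest perfect overlap: 2 complementary base pairs; below the dimer-risk threshold (threshold 3).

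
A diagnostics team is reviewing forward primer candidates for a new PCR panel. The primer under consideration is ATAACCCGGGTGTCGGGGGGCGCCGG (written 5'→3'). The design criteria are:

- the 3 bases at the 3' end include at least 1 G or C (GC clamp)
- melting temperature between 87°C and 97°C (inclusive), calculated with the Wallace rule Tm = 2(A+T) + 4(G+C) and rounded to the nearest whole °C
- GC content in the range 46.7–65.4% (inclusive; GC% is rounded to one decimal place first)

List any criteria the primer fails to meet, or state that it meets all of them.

Base counts: A=3, T=3, G=13, C=7 (length 26).
GC clamp: 3' end CGG has 3 G/C ✓
Tm: Tm = 2·6 + 4·20 = 92°C ✓
GC content: GC 20/26 = 76.9%, outside 46.7–65.4% ✗

Fails: GC content.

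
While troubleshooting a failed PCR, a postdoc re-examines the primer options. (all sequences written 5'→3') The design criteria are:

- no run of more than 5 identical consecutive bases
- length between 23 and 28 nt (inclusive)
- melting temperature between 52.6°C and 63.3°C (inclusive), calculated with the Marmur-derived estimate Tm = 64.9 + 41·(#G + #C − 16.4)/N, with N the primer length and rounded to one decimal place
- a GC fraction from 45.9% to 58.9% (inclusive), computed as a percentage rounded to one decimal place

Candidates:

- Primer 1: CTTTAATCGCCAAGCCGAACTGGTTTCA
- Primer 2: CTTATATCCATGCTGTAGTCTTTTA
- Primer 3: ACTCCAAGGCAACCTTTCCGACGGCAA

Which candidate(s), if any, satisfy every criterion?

Primer 1 and Primer 3.

Primer 1 (28 nt, A=7 T=8 G=5 C=8): longest run = 3 ✓; length 28 ✓; Tm = 64.9 + 41·(13 − 16.4)/28 = 59.9°C ✓; GC 13/28 = 46.4% ✓ — passes.
Primer 2 (25 nt, A=5 T=12 G=3 C=5): longest run = 4 ✓; length 25 ✓; Tm = 64.9 + 41·(8 − 16.4)/25 = 51.1°C, outside 52.6–63.3°C ✗; GC 8/25 = 32.0%, outside 45.9–58.9% ✗ — fails.
Primer 3 (27 nt, A=8 T=4 G=5 C=10): longest run = 3 ✓; length 27 ✓; Tm = 64.9 + 41·(15 − 16.4)/27 = 62.8°C ✓; GC 15/27 = 55.6% ✓ — passes.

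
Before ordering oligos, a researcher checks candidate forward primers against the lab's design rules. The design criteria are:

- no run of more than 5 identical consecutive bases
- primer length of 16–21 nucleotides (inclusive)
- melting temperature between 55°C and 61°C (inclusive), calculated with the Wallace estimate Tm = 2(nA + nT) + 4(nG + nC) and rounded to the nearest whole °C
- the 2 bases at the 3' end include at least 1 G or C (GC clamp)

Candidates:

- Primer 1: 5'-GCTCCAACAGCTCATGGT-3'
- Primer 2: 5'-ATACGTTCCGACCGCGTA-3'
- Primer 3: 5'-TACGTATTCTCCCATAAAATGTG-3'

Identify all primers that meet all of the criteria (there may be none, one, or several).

Primer 1 only.

Primer 1 (18 nt, A=4 T=4 G=4 C=6): longest run = 2 ✓; length 18 ✓; Tm = 2·8 + 4·10 = 56°C ✓; 3' end GT has 1 G/C ✓ — passes.
Primer 2 (18 nt, A=4 T=4 G=4 C=6): longest run = 2 ✓; length 18 ✓; Tm = 2·8 + 4·10 = 56°C ✓; 3' end TA has 0 G/C, need ≥1 ✗ — fails.
Primer 3 (23 nt, A=7 T=8 G=3 C=5): longest run = 4 ✓; length 23, outside 16–21 ✗; Tm = 2·15 + 4·8 = 62°C, outside 55–61°C ✗; 3' end TG has 1 G/C ✓ — fails.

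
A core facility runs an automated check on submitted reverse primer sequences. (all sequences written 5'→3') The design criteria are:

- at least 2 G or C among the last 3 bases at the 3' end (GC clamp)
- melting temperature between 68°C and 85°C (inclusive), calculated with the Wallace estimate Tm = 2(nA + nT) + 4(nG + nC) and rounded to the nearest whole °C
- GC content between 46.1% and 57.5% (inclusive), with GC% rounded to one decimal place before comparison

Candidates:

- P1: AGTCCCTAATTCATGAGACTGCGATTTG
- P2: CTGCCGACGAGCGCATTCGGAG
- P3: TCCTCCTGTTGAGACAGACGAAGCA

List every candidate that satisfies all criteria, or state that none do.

P3 only.

P1 (28 nt, A=7 T=9 G=6 C=6): 3' end TTG has 1 G/C, need ≥2 ✗; Tm = 2·16 + 4·12 = 80°C ✓; GC 12/28 = 42.9%, outside 46.1–57.5% ✗ — fails.
P2 (22 nt, A=4 T=3 G=8 C=7): 3' end GAG has 2 G/C ✓; Tm = 2·7 + 4·15 = 74°C ✓; GC 15/22 = 68.2%, outside 46.1–57.5% ✗ — fails.
P3 (25 nt, A=7 T=5 G=6 C=7): 3' end GCA has 2 G/C ✓; Tm = 2·12 + 4·13 = 76°C ✓; GC 13/25 = 52.0% ✓ — passes.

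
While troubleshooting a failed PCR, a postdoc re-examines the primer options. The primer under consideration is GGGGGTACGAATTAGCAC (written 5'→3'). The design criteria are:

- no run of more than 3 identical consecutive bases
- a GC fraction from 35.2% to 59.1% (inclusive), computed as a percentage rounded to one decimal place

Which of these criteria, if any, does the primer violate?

Base counts: A=5, T=3, G=7, C=3 (length 18).
homopolymer run: longest run = 5, exceeds 3 ✗
GC content: GC 10/18 = 55.6% ✓

Fails: homopolymer run.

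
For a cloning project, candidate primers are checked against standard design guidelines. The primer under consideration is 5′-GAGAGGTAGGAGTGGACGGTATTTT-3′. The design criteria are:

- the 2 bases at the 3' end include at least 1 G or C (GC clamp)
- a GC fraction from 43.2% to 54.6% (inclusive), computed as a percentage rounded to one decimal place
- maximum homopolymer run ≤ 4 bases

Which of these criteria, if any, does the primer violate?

Base counts: A=6, T=7, G=11, C=1 (length 25).
GC clamp: 3' end TT has 0 G/C, need ≥1 ✗
GC content: GC 12/25 = 48.0% ✓
homopolymer run: longest run = 4 ✓

Fails: GC clamp.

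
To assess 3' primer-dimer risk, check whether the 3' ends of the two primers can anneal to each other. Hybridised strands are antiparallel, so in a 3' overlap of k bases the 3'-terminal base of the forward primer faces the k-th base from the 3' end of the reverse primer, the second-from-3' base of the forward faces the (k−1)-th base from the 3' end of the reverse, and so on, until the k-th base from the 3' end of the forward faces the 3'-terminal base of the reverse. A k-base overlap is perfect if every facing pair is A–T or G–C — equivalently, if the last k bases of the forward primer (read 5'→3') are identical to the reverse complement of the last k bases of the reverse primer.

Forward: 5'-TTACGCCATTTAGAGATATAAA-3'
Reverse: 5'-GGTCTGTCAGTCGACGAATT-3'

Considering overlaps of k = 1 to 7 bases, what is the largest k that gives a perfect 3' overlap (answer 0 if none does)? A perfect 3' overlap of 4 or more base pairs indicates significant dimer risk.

Last 7 bases (5'→3') — forward …ATATAAA, reverse …ACGAATT.
Reverse complement of the reverse primer's last 7 bases: AATTCGT; its first k bases are the reverse complement of the reverse primer's last k bases, so a perfect k-base overlap needs the forward primer's last k bases to equal them.
Comparing (forward last k vs required): k=1: A vs A ✓; k=2: AA vs AA ✓; k=3: AAA vs AAT ✗; k=4: TAAA vs AATT ✗; k=5: ATAAA vs AATTC ✗; k=6: TATAAA vs AATTCG ✗; k=7: ATATAAA vs AATTCGT ✗.
Perfect overlaps at k = 1, 2; the largest is 2.

Longest perfect overlap: 2 complementary base pairs; below the dimer-risk threshold (threshold 4).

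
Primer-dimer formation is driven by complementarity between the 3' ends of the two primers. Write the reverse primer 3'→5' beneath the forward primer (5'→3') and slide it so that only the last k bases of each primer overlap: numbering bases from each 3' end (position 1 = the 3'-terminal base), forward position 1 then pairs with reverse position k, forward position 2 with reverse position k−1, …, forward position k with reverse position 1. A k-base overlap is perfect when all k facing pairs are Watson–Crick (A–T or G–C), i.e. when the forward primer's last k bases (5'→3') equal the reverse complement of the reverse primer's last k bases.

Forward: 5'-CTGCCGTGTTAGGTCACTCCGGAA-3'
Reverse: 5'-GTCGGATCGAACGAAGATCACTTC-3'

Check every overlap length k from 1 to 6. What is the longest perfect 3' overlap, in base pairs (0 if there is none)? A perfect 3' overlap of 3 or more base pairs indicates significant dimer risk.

Longest perfect overlap: 3 complementary base pairs; significant dimer risk (threshold 3).

Last 6 bases (5'→3') — forward …CCGGAA, reverse …CACTTC.
Reverse complement of the reverse primer's last 6 bases: GAAGTG; its first k bases are the reverse complement of the reverse primer's last k bases, so a perfect k-base overlap needs the forward primer's last k bases to equal them.
Comparing (forward last k vs required): k=1: A vs G ✗; k=2: AA vs GA ✗; k=3: GAA vs GAA ✓; k=4: GGAA vs GAAG ✗; k=5: CGGAA vs GAAGT ✗; k=6: CCGGAA vs GAAGTG ✗.
Only k = 3 is perfect, so the longest perfect 3' overlap is 3.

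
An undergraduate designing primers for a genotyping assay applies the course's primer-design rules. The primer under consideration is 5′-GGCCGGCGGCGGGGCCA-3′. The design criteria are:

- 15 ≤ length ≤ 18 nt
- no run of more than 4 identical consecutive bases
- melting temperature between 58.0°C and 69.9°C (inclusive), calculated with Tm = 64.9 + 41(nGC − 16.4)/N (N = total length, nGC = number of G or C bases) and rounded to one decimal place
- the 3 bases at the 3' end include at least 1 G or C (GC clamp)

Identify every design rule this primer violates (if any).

Base counts: A=1, T=0, G=10, C=6 (length 17).
length: length 17 ✓
homopolymer run: longest run = 4 ✓
Tm: Tm = 64.9 + 41·(16 − 16.4)/17 = 63.9°C ✓
GC clamp: 3' end CCA has 2 G/C ✓

Meets all criteria.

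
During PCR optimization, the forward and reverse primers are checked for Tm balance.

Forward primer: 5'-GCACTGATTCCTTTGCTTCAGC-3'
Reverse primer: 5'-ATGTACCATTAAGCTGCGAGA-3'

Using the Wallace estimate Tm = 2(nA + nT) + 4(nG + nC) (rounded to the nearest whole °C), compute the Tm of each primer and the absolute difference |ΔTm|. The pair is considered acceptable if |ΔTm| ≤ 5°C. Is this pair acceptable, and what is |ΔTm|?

Forward: A=3 T=8 G=4 C=7 → Tm = 2·11 + 4·11 = 66°C.
Reverse: A=7 T=5 G=5 C=4 → Tm = 2·12 + 4·9 = 60°C.
|ΔTm| = |66 − 60| = 6°C, > 5°C.

|ΔTm| = 6°C; the pair is not acceptable.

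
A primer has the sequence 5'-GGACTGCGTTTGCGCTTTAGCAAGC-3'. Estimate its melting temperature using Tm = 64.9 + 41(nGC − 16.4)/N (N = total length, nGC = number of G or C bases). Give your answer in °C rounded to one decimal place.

Base counts: A=4, T=7, G=8, C=6; G+C = 14, N = 25.
Tm = 64.9 + 41·(14 − 16.4)/25 = 64.9 + -98.40/25 = 61.0°C.

61.0°C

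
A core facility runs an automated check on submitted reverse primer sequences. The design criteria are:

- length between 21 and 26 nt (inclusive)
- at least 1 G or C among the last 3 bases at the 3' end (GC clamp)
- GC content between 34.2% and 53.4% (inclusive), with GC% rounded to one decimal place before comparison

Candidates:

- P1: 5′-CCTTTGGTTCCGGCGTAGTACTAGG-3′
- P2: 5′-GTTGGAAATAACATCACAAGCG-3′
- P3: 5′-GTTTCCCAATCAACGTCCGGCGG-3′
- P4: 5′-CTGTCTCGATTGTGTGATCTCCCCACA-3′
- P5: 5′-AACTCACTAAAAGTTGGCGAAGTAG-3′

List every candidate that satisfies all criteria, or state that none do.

P2 and P5.

P1 (25 nt, A=3 T=8 G=8 C=6): length 25 ✓; 3' end AGG has 2 G/C ✓; GC 14/25 = 56.0%, outside 34.2–53.4% ✗ — fails.
P2 (22 nt, A=9 T=4 G=5 C=4): length 22 ✓; 3' end GCG has 3 G/C ✓; GC 9/22 = 40.9% ✓ — passes.
P3 (23 nt, A=4 T=5 G=6 C=8): length 23 ✓; 3' end CGG has 3 G/C ✓; GC 14/23 = 60.9%, outside 34.2–53.4% ✗ — fails.
P4 (27 nt, A=4 T=9 G=5 C=9): length 27, outside 21–26 ✗; 3' end ACA has 1 G/C ✓; GC 14/27 = 51.9% ✓ — fails.
P5 (25 nt, A=10 T=5 G=6 C=4): length 25 ✓; 3' end TAG has 1 G/C ✓; GC 10/25 = 40.0% ✓ — passes.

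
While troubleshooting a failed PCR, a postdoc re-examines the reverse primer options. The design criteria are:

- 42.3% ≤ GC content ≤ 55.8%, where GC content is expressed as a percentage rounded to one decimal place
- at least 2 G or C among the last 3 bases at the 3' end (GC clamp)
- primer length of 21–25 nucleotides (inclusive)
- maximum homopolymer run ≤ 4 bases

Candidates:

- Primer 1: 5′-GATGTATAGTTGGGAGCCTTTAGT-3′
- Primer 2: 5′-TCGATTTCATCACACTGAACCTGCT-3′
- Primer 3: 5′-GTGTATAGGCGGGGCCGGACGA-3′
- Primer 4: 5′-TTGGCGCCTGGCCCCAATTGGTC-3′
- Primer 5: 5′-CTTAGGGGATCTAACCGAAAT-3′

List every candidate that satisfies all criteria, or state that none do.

Primer 1 (24 nt, A=5 T=9 G=8 C=2): GC 10/24 = 41.7%, outside 42.3–55.8% ✗; 3' end AGT has 1 G/C, need ≥2 ✗; length 24 ✓; longest run = 3 ✓ — fails.
Primer 2 (25 nt, A=6 T=8 G=3 C=8): GC 11/25 = 44.0% ✓; 3' end GCT has 2 G/C ✓; length 25 ✓; longest run = 3 ✓ — passes.
Primer 3 (22 nt, A=4 T=3 G=11 C=4): GC 15/22 = 68.2%, outside 42.3–55.8% ✗; 3' end CGA has 2 G/C ✓; length 22 ✓; longest run = 4 ✓ — fails.
Primer 4 (23 nt, A=2 T=6 G=7 C=8): GC 15/23 = 65.2%, outside 42.3–55.8% ✗; 3' end GTC has 2 G/C ✓; length 23 ✓; longest run = 4 ✓ — fails.
Primer 5 (21 nt, A=7 T=5 G=5 C=4): GC 9/21 = 42.9% ✓; 3' end AAT has 0 G/C, need ≥2 ✗; length 21 ✓; longest run = 4 ✓ — fails.

Primer 2 only.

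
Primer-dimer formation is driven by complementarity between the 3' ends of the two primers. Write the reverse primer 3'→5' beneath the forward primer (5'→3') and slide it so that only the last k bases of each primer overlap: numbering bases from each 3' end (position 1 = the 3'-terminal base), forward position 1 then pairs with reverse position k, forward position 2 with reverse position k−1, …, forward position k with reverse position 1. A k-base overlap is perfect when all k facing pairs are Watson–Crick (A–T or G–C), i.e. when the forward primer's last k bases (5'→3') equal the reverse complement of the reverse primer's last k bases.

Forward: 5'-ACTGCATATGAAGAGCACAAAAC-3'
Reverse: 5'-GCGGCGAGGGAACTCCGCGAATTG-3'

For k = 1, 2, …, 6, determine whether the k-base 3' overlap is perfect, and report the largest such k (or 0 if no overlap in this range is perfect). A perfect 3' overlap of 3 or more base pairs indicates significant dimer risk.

Last 6 bases (5'→3') — forward …CAAAAC, reverse …GAATTG.
Reverse complement of the reverse primer's last 6 bases: CAATTC; its first k bases are the reverse complement of the reverse primer's last k bases, so a perfect k-base overlap needs the forward primer's last k bases to equal them.
Comparing (forward last k vs required): k=1: C vs C ✓; k=2: AC vs CA ✗; k=3: AAC vs CAA ✗; k=4: AAAC vs CAAT ✗; k=5: AAAAC vs CAATT ✗; k=6: CAAAAC vs CAATTC ✗.
Only k = 1 is perfect, so the longest perfect 3' overlap is 1.

Longest perfect overlap: 1 complementary base pair; below the dimer-risk threshold (threshold 3).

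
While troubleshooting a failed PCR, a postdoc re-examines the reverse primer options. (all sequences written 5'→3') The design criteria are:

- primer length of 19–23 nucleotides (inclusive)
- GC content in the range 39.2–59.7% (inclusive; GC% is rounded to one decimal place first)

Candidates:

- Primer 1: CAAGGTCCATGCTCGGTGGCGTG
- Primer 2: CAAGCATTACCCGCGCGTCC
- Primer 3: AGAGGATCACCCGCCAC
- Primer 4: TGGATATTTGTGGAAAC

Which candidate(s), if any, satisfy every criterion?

Primer 1 (23 nt, A=3 T=5 G=9 C=6): length 23 ✓; GC 15/23 = 65.2%, outside 39.2–59.7% ✗ — fails.
Primer 2 (20 nt, A=4 T=3 G=4 C=9): length 20 ✓; GC 13/20 = 65.0%, outside 39.2–59.7% ✗ — fails.
Primer 3 (17 nt, A=5 T=1 G=4 C=7): length 17, outside 19–23 ✗; GC 11/17 = 64.7%, outside 39.2–59.7% ✗ — fails.
Primer 4 (17 nt, A=5 T=6 G=5 C=1): length 17, outside 19–23 ✗; GC 6/17 = 35.3%, outside 39.2–59.7% ✗ — fails.

None of the candidates satisfy all criteria.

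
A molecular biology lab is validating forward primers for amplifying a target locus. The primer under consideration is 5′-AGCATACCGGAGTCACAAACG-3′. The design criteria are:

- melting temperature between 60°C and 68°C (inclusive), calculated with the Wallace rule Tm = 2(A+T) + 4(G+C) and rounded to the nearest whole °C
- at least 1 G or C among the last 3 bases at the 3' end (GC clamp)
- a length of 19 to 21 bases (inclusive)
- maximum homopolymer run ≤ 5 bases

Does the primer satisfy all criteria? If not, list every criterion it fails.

Base counts: A=8, T=2, G=5, C=6 (length 21).
Tm: Tm = 2·10 + 4·11 = 64°C ✓
GC clamp: 3' end ACG has 2 G/C ✓
length: length 21 ✓
homopolymer run: longest run = 3 ✓

Meets all criteria.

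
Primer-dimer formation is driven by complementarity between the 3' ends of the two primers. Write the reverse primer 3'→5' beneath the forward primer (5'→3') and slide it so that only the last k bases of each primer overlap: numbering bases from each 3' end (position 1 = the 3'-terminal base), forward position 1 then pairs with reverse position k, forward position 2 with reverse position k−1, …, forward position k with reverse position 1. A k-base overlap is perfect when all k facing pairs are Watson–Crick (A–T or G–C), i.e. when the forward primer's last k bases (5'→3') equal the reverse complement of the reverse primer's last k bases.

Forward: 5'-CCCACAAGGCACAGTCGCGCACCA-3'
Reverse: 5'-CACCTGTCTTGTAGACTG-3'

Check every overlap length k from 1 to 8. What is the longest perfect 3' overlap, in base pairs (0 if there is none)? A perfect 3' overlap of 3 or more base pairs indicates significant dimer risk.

Last 8 bases (5'→3') — forward …GCGCACCA, reverse …GTAGACTG.
Reverse complement of the reverse primer's last 8 bases: CAGTCTAC; its first k bases are the reverse complement of the reverse primer's last k bases, so a perfect k-base overlap needs the forward primer's last k bases to equal them.
Comparing (forward last k vs required): k=1: A vs C ✗; k=2: CA vs CA ✓; k=3: CCA vs CAG ✗; k=4: ACCA vs CAGT ✗; k=5: CACCA vs CAGTC ✗; k=6: GCACCA vs CAGTCT ✗; k=7: CGCACCA vs CAGTCTA ✗; k=8: GCGCACCA vs CAGTCTAC ✗.
Only k = 2 is perfect, so the longest perfect 3' overlap is 2.

Longest perfect overlap: 2 complementary base pairs; below the dimer-risk threshold (threshold 3).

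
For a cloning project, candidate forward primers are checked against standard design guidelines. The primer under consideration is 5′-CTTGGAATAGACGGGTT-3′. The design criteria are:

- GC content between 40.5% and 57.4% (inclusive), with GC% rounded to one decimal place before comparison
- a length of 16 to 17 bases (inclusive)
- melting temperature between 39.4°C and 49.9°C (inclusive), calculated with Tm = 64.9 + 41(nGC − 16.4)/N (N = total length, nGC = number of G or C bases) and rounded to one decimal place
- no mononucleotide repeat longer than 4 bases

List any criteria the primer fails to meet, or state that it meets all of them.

Base counts: A=4, T=5, G=6, C=2 (length 17).
GC content: GC 8/17 = 47.1% ✓
length: length 17 ✓
Tm: Tm = 64.9 + 41·(8 − 16.4)/17 = 44.6°C ✓
homopolymer run: longest run = 3 ✓

Meets all criteria.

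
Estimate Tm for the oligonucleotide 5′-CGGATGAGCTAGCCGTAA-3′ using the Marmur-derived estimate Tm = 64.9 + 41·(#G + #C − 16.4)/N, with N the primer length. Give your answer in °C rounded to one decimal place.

50.3°C

Base counts: A=5, T=3, G=6, C=4; G+C = 10, N = 18.
Tm = 64.9 + 41·(10 − 16.4)/18 = 64.9 + -262.40/18 = 50.3°C.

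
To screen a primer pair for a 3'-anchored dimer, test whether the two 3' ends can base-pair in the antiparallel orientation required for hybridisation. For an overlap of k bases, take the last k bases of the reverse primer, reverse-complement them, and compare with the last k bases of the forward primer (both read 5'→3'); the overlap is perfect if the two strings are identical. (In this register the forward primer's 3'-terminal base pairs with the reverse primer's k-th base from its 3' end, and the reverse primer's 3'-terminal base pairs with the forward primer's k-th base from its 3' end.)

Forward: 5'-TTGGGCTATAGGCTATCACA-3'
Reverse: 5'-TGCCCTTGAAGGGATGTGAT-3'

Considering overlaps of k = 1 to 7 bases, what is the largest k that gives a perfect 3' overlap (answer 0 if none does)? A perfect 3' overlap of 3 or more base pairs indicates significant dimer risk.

Longest perfect overlap: 6 complementary base pairs; significant dimer risk (threshold 3).

Last 7 bases (5'→3') — forward …TATCACA, reverse …ATGTGAT.
Reverse complement of the reverse primer's last 7 bases: ATCACAT; its first k bases are the reverse complement of the reverse primer's last k bases, so a perfect k-base overlap needs the forward primer's last k bases to equal them.
Comparing (forward last k vs required): k=1: A vs A ✓; k=2: CA vs AT ✗; k=3: ACA vs ATC ✗; k=4: CACA vs ATCA ✗; k=5: TCACA vs ATCAC ✗; k=6: ATCACA vs ATCACA ✓; k=7: TATCACA vs ATCACAT ✗.
Perfect overlaps at k = 1, 6; the largest is 6.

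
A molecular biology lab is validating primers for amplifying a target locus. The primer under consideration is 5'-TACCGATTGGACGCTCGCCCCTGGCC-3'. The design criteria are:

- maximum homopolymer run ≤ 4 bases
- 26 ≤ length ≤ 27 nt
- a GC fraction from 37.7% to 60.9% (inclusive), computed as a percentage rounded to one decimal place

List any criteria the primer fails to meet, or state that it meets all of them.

Fails: GC content.

Base counts: A=3, T=5, G=7, C=11 (length 26).
homopolymer run: longest run = 4 ✓
length: length 26 ✓
GC content: GC 18/26 = 69.2%, outside 37.7–60.9% ✗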